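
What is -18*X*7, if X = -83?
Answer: 10458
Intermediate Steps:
-18*X*7 = -18*(-83)*7 = 1494*7 = 10458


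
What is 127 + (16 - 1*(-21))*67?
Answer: 2606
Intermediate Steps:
127 + (16 - 1*(-21))*67 = 127 + (16 + 21)*67 = 127 + 37*67 = 127 + 2479 = 2606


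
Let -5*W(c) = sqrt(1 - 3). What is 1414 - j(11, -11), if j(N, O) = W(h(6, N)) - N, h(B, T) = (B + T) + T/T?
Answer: 1425 + I*sqrt(2)/5 ≈ 1425.0 + 0.28284*I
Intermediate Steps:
h(B, T) = 1 + B + T (h(B, T) = (B + T) + 1 = 1 + B + T)
W(c) = -I*sqrt(2)/5 (W(c) = -sqrt(1 - 3)/5 = -I*sqrt(2)/5)
j(N, O) = -N - I*sqrt(2)/5 (j(N, O) = -I*sqrt(2)/5 - N = -N - I*sqrt(2)/5)
1414 - j(11, -11) = 1414 - (-1*11 - I*sqrt(2)/5) = 1414 - (-11 - I*sqrt(2)/5) = 1414 + (11 + I*sqrt(2)/5) = 1425 + I*sqrt(2)/5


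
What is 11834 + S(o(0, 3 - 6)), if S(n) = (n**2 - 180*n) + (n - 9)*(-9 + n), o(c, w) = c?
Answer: 11915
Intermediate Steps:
S(n) = n**2 + (-9 + n)**2 - 180*n (S(n) = (n**2 - 180*n) + (-9 + n)*(-9 + n) = (n**2 - 180*n) + (-9 + n)**2 = n**2 + (-9 + n)**2 - 180*n)
11834 + S(o(0, 3 - 6)) = 11834 + (81 - 198*0 + 2*0**2) = 11834 + (81 + 0 + 2*0) = 11834 + (81 + 0 + 0) = 11834 + 81 = 11915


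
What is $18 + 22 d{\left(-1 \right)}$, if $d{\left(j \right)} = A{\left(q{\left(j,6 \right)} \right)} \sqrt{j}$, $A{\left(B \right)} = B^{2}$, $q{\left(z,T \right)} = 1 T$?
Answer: $18 + 792 i \approx 18.0 + 792.0 i$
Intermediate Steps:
$q{\left(z,T \right)} = T$
$d{\left(j \right)} = 36 \sqrt{j}$ ($d{\left(j \right)} = 6^{2} \sqrt{j} = 36 \sqrt{j}$)
$18 + 22 d{\left(-1 \right)} = 18 + 22 \cdot 36 \sqrt{-1} = 18 + 22 \cdot 36 i = 18 + 792 i$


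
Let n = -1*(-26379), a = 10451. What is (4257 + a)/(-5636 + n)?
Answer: 14708/20743 ≈ 0.70906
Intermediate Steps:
n = 26379
(4257 + a)/(-5636 + n) = (4257 + 10451)/(-5636 + 26379) = 14708/20743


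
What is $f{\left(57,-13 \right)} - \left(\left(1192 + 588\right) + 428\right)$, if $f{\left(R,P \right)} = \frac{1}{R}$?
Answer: $- \frac{125855}{57} \approx -2208.0$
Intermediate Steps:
$f{\left(57,-13 \right)} - \left(\left(1192 + 588\right) + 428\right) = \frac{1}{57} - \left(\left(1192 + 588\right) + 428\right) = \frac{1}{57} - \left(1780 + 428\right) = \frac{1}{57} - 2208 = - \frac{125855}{57}$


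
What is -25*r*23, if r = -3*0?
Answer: 0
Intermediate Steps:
r = 0
-25*r*23 = -25*0*23 = 0*23 = 0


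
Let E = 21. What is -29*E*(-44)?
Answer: 26796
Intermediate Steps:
-29*E*(-44) = -29*21*(-44) = -609*(-44) = 26796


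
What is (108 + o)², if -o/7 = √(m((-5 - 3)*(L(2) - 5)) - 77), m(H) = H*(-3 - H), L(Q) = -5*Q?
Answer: (108 - 7*I*√14837)² ≈ -7.1535e+5 - 1.8417e+5*I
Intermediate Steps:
o = -7*I*√14837 (o = -7*√(-(-5 - 3)*(-5*2 - 5)*(3 + (-5 - 3)*(-5*2 - 5)) - 77) = -7*√(-(-8*(-10 - 5))*(3 - 8*(-10 - 5)) - 77) = -7*√(-(-8*(-15))*(3 - 8*(-15)) - 77) = -7*√(-1*120*(3 + 120) - 77) = -7*√(-1*120*123 - 77) = -7*√(-14760 - 77) = -7*I*√14837 ≈ -852.65*I)
(108 + o)² = (108 - 7*I*√14837)²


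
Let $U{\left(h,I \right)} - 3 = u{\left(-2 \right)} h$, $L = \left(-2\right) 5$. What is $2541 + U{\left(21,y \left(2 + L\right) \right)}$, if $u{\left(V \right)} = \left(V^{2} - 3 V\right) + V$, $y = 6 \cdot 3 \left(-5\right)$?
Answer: $2712$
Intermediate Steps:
$L = -10$
$y = -90$ ($y = 18 \left(-5\right) = -90$)
$u{\left(V \right)} = V^{2} - 2 V$
$U{\left(h,I \right)} = 3 + 8 h$ ($U{\left(h,I \right)} = 3 + - 2 \left(-2 - 2\right) h = 3 + \left(-2\right) \left(-4\right) h = 3 + 8 h$)
$2541 + U{\left(21,y \left(2 + L\right) \right)} = 2541 + \left(3 + 8 \cdot 21\right) = 2541 + \left(3 + 168\right) = 2541 + 171 = 2712$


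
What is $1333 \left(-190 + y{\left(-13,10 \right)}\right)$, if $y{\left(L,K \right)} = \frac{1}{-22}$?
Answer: $- \frac{5573273}{22} \approx -2.5333 \cdot 10^{5}$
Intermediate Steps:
$y{\left(L,K \right)} = - \frac{1}{22}$
$1333 \left(-190 + y{\left(-13,10 \right)}\right) = 1333 \left(-190 - \frac{1}{22}\right) = 1333 \left(- \frac{4181}{22}\right) = - \frac{5573273}{22}$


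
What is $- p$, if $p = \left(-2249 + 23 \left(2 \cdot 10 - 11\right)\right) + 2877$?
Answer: $-835$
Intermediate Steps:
$p = 835$ ($p = \left(-2249 + 23 \left(20 - 11\right)\right) + 2877 = \left(-2249 + 23 \cdot 9\right) + 2877 = \left(-2249 + 207\right) + 2877 = -2042 + 2877 = 835$)
$- p = \left(-1\right) 835 = -835$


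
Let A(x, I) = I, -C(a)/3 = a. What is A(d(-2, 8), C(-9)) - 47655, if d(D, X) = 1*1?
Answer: -47628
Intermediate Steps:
C(a) = -3*a
d(D, X) = 1
A(d(-2, 8), C(-9)) - 47655 = -3*(-9) - 47655 = 27 - 47655 = -47628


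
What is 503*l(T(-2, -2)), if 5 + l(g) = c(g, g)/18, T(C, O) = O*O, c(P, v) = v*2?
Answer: -20623/9 ≈ -2291.4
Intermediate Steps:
c(P, v) = 2*v
T(C, O) = O**2
l(g) = -5 + g/9 (l(g) = -5 + (2*g)/18 = -5 + (2*g)*(1/18) = -5 + g/9)
503*l(T(-2, -2)) = 503*(-5 + (1/9)*(-2)**2) = 503*(-5 + (1/9)*4) = 503*(-5 + 4/9) = 503*(-41/9) = -20623/9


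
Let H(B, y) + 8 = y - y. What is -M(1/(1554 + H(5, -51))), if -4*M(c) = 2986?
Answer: 1493/2 ≈ 746.50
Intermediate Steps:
H(B, y) = -8 (H(B, y) = -8 + (y - y) = -8 + 0 = -8)
M(c) = -1493/2 (M(c) = -¼*2986 = -1493/2)
-M(1/(1554 + H(5, -51))) = -1*(-1493/2) = 1493/2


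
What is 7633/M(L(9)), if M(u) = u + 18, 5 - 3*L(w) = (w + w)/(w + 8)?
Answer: 389283/985 ≈ 395.21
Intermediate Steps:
L(w) = 5/3 - 2*w/(3*(8 + w)) (L(w) = 5/3 - (w + w)/(3*(w + 8)) = 5/3 - 2*w/(3*(8 + w)))
M(u) = 18 + u
7633/M(L(9)) = 7633/(18 + (40/3 + 9)/(8 + 9)) = 7633/(18 + (67/3)/17) = 7633/(18 + (1/17)*(67/3)) = 7633/(18 + 67/51) = 7633/(985/51) = 7633*(51/985) = 389283/985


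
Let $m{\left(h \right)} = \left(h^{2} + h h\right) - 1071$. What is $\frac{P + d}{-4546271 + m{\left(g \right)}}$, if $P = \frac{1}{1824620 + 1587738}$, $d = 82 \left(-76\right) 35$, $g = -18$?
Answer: $\frac{744303526959}{15514947644452} \approx 0.047973$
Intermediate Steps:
$m{\left(h \right)} = -1071 + 2 h^{2}$ ($m{\left(h \right)} = \left(h^{2} + h^{2}\right) - 1071 = 2 h^{2} - 1071 = -1071 + 2 h^{2}$)
$d = -218120$ ($d = \left(-6232\right) 35 = -218120$)
$P = \frac{1}{3412358} \approx 2.9305 \cdot 10^{-7}$
$\frac{P + d}{-4546271 + m{\left(g \right)}} = \frac{\frac{1}{3412358} - 218120}{-4546271 - \left(1071 - 2 \left(-18\right)^{2}\right)} = - \frac{744303526959}{3412358 \left(-4546271 + \left(-1071 + 2 \cdot 324\right)\right)} = - \frac{744303526959}{3412358 \left(-4546271 + \left(-1071 + 648\right)\right)} = - \frac{744303526959}{3412358 \left(-4546271 - 423\right)} = - \frac{744303526959}{3412358 \left(-4546694\right)} = \left(- \frac{744303526959}{3412358}\right) \left(- \frac{1}{4546694}\right) = \frac{744303526959}{15514947644452}$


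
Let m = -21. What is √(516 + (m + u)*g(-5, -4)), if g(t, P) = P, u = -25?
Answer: 10*√7 ≈ 26.458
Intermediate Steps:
√(516 + (m + u)*g(-5, -4)) = √(516 + (-21 - 25)*(-4)) = √(516 - 46*(-4)) = √(516 + 184) = √700 = 10*√7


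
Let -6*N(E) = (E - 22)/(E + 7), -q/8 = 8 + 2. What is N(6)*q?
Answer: -640/39 ≈ -16.410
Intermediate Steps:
q = -80 (q = -8*(8 + 2) = -8*10 = -80)
N(E) = -(-22 + E)/(6*(7 + E)) (N(E) = -(E - 22)/(6*(E + 7)) = -(-22 + E)/(6*(7 + E)))
N(6)*q = ((22 - 1*6)/(6*(7 + 6)))*(-80) = ((1/6)*(22 - 6)/13)*(-80) = ((1/6)*(1/13)*16)*(-80) = (8/39)*(-80) = -640/39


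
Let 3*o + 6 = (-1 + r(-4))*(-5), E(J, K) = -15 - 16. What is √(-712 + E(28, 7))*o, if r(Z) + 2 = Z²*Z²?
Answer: -1271*I*√743/3 ≈ -11548.0*I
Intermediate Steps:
E(J, K) = -31
r(Z) = -2 + Z⁴ (r(Z) = -2 + Z²*Z² = -2 + Z⁴)
o = -1271/3 (o = -2 + ((-1 + (-2 + (-4)⁴))*(-5))/3 = -2 + ((-1 + (-2 + 256))*(-5))/3 = -2 + ((-1 + 254)*(-5))/3 = -2 + (253*(-5))/3 = -2 + (⅓)*(-1265) = -2 - 1265/3 = -1271/3 ≈ -423.67)
√(-712 + E(28, 7))*o = √(-712 - 31)*(-1271/3) = √(-743)*(-1271/3) = (I*√743)*(-1271/3) = -1271*I*√743/3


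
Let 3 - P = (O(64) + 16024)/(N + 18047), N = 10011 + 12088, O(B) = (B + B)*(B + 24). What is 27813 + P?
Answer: 186112308/6691 ≈ 27815.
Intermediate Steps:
O(B) = 2*B*(24 + B) (O(B) = (2*B)*(24 + B) = 2*B*(24 + B))
N = 22099
P = 15525/6691 (P = 3 - (2*64*(24 + 64) + 16024)/(22099 + 18047) = 3 - (2*64*88 + 16024)/40146 = 3 - (11264 + 16024)/40146 = 3 - 27288/40146 = 3 - 1*4548/6691 = 3 - 4548/6691 = 15525/6691 ≈ 2.3203)
27813 + P = 27813 + 15525/6691 = 186112308/6691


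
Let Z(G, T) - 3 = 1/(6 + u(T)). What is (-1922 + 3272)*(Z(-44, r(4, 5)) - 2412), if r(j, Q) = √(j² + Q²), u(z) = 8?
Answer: -22764375/7 ≈ -3.2521e+6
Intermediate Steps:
r(j, Q) = √(Q² + j²)
Z(G, T) = 43/14 (Z(G, T) = 3 + 1/(6 + 8) = 3 + 1/14 = 43/14)
(-1922 + 3272)*(Z(-44, r(4, 5)) - 2412) = (-1922 + 3272)*(43/14 - 2412) = 1350*(-33725/14) = -22764375/7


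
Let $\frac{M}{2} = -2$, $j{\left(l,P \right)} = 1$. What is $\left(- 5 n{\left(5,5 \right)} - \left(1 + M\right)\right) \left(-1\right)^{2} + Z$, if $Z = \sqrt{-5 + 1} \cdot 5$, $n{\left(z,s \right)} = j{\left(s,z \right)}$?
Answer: $-2 + 10 i \approx -2.0 + 10.0 i$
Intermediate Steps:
$n{\left(z,s \right)} = 1$
$M = -4$ ($M = 2 \left(-2\right) = -4$)
$Z = 10 i$ ($Z = \sqrt{-4} \cdot 5 = 2 i 5 = 10 i \approx 10.0 i$)
$\left(- 5 n{\left(5,5 \right)} - \left(1 + M\right)\right) \left(-1\right)^{2} + Z = \left(\left(-5\right) 1 - -3\right) \left(-1\right)^{2} + 10 i = \left(-5 + \left(-1 + 4\right)\right) 1 + 10 i = \left(-5 + 3\right) 1 + 10 i = \left(-2\right) 1 + 10 i = -2 + 10 i$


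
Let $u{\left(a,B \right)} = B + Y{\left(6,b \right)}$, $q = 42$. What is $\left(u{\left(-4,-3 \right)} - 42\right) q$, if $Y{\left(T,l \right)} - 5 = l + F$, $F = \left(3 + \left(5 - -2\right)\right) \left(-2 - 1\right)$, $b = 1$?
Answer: $-2898$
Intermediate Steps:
$F = -30$ ($F = \left(3 + \left(5 + 2\right)\right) \left(-3\right) = \left(3 + 7\right) \left(-3\right) = 10 \left(-3\right) = -30$)
$Y{\left(T,l \right)} = -25 + l$ ($Y{\left(T,l \right)} = 5 + \left(l - 30\right) = 5 + \left(-30 + l\right) = -25 + l$)
$u{\left(a,B \right)} = -24 + B$ ($u{\left(a,B \right)} = B + \left(-25 + 1\right) = B - 24 = -24 + B$)
$\left(u{\left(-4,-3 \right)} - 42\right) q = \left(\left(-24 - 3\right) - 42\right) 42 = \left(-27 - 42\right) 42 = \left(-69\right) 42 = -2898$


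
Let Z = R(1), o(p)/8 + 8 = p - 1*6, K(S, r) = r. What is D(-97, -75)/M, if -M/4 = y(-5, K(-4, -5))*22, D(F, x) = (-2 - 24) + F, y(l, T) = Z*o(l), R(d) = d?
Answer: -123/13376 ≈ -0.0091956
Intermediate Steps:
o(p) = -112 + 8*p (o(p) = -64 + 8*(p - 1*6) = -64 + 8*(p - 6) = -64 + 8*(-6 + p) = -64 + (-48 + 8*p) = -112 + 8*p)
Z = 1
y(l, T) = -112 + 8*l (y(l, T) = 1*(-112 + 8*l) = -112 + 8*l)
D(F, x) = -26 + F
M = 13376 (M = -4*(-112 + 8*(-5))*22 = -4*(-112 - 40)*22 = -(-608)*22 = -4*(-3344) = 13376)
D(-97, -75)/M = (-26 - 97)/13376 = -123*1/13376 = -123/13376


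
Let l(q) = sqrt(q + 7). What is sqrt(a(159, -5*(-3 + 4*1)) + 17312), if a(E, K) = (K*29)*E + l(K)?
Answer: sqrt(-5743 + sqrt(2)) ≈ 75.773*I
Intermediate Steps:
l(q) = sqrt(7 + q)
a(E, K) = sqrt(7 + K) + 29*E*K (a(E, K) = (K*29)*E + sqrt(7 + K) = (29*K)*E + sqrt(7 + K) = 29*E*K + sqrt(7 + K) = sqrt(7 + K) + 29*E*K)
sqrt(a(159, -5*(-3 + 4*1)) + 17312) = sqrt((sqrt(7 - 5*(-3 + 4*1)) + 29*159*(-5*(-3 + 4*1))) + 17312) = sqrt((sqrt(7 - 5*(-3 + 4)) + 29*159*(-5*(-3 + 4))) + 17312) = sqrt((sqrt(7 - 5*1) + 29*159*(-5*1)) + 17312) = sqrt((sqrt(7 - 5) + 29*159*(-5)) + 17312) = sqrt((sqrt(2) - 23055) + 17312) = sqrt((-23055 + sqrt(2)) + 17312) = sqrt(-5743 + sqrt(2))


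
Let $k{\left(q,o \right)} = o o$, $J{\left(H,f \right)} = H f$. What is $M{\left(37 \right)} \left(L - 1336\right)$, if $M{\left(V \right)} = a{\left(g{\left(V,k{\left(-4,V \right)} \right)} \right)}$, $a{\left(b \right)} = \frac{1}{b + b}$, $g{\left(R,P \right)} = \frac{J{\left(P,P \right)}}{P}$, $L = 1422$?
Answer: $\frac{43}{1369} \approx 0.03141$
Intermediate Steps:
$k{\left(q,o \right)} = o^{2}$
$g{\left(R,P \right)} = P$ ($g{\left(R,P \right)} = \frac{P P}{P} = \frac{P^{2}}{P} = P$)
$a{\left(b \right)} = \frac{1}{2 b}$
$M{\left(V \right)} = \frac{1}{2 V^{2}}$
$M{\left(37 \right)} \left(L - 1336\right) = \frac{1}{2 \cdot 1369} \left(1422 - 1336\right) = \frac{1}{2} \cdot \frac{1}{1369} \cdot 86 = \frac{1}{2738} \cdot 86 = \frac{43}{1369}$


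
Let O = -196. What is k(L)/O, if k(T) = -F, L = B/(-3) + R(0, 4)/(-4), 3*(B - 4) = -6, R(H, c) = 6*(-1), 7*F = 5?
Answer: 5/1372 ≈ 0.0036443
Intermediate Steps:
F = 5/7 (F = (1/7)*5 = 5/7 ≈ 0.71429)
R(H, c) = -6
B = 2 (B = 4 + (1/3)*(-6) = 4 - 2 = 2)
L = 5/6 (L = 2/(-3) - 6/(-4) = 2*(-1/3) - 6*(-1/4) = -2/3 + 3/2 = 5/6 ≈ 0.83333)
k(T) = -5/7 (k(T) = -1*5/7 = -5/7)
k(L)/O = -5/7/(-196) = -5/7*(-1/196) = 5/1372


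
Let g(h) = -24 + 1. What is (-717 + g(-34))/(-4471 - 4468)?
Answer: 740/8939 ≈ 0.082783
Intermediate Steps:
g(h) = -23
(-717 + g(-34))/(-4471 - 4468) = (-717 - 23)/(-4471 - 4468) = -740/(-8939) = -740*(-1/8939) = 740/8939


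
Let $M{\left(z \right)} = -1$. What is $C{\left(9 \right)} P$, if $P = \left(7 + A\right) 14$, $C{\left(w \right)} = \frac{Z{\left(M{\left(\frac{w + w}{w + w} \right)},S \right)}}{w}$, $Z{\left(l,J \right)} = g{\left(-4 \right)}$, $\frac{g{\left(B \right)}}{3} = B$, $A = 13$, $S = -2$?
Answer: $- \frac{1120}{3} \approx -373.33$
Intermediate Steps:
$g{\left(B \right)} = 3 B$
$Z{\left(l,J \right)} = -12$ ($Z{\left(l,J \right)} = 3 \left(-4\right) = -12$)
$C{\left(w \right)} = - \frac{12}{w}$
$P = 280$ ($P = \left(7 + 13\right) 14 = 20 \cdot 14 = 280$)
$C{\left(9 \right)} P = - \frac{12}{9} \cdot 280 = \left(-12\right) \frac{1}{9} \cdot 280 = \left(- \frac{4}{3}\right) 280 = - \frac{1120}{3}$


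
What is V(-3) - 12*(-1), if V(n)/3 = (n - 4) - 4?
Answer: -21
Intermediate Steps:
V(n) = -24 + 3*n (V(n) = 3*((n - 4) - 4) = 3*((-4 + n) - 4) = 3*(-8 + n) = -24 + 3*n)
V(-3) - 12*(-1) = (-24 + 3*(-3)) - 12*(-1) = (-24 - 9) + 12 = -33 + 12 = -21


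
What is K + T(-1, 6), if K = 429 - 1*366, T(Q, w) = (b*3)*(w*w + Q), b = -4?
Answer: -357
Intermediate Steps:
T(Q, w) = -12*Q - 12*w**2 (T(Q, w) = (-4*3)*(w*w + Q) = -12*(w**2 + Q) = -12*(Q + w**2) = -12*Q - 12*w**2)
K = 63 (K = 429 - 366 = 63)
K + T(-1, 6) = 63 + (-12*(-1) - 12*6**2) = 63 + (12 - 12*36) = 63 + (12 - 432) = 63 - 420 = -357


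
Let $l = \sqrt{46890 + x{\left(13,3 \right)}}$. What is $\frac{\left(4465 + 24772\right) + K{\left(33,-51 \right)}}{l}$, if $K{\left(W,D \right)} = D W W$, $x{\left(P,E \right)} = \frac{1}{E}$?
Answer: $- \frac{26302 \sqrt{422013}}{140671} \approx -121.46$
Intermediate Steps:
$K{\left(W,D \right)} = D W^{2}$
$l = \frac{\sqrt{422013}}{3}$ ($l = \sqrt{46890 + \frac{1}{3}} = \sqrt{\frac{140671}{3}} = \frac{\sqrt{422013}}{3} \approx 216.54$)
$\frac{\left(4465 + 24772\right) + K{\left(33,-51 \right)}}{l} = \frac{\left(4465 + 24772\right) - 51 \cdot 33^{2}}{\frac{1}{3} \sqrt{422013}} = \left(29237 - 55539\right) \frac{\sqrt{422013}}{140671} = - 26302 \frac{\sqrt{422013}}{140671} = - \frac{26302 \sqrt{422013}}{140671}$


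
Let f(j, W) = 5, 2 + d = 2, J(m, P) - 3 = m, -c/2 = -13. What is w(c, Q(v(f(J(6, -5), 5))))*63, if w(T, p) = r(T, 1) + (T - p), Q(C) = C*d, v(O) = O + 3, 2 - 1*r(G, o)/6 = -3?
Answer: 3528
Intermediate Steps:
c = 26 (c = -2*(-13) = 26)
J(m, P) = 3 + m
d = 0 (d = -2 + 2 = 0)
r(G, o) = 30 (r(G, o) = 12 - 6*(-3) = 12 + 18 = 30)
v(O) = 3 + O
Q(C) = 0 (Q(C) = C*0 = 0)
w(T, p) = 30 + T - p (w(T, p) = 30 + (T - p) = 30 + T - p)
w(c, Q(v(f(J(6, -5), 5))))*63 = (30 + 26 - 1*0)*63 = (30 + 26 + 0)*63 = 56*63 = 3528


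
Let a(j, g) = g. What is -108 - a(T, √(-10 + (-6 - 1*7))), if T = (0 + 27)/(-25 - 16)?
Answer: -108 - I*√23 ≈ -108.0 - 4.7958*I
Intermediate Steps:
T = -27/41 (T = 27/(-41) = 27*(-1/41) = -27/41 ≈ -0.65854)
-108 - a(T, √(-10 + (-6 - 1*7))) = -108 - √(-10 + (-6 - 1*7)) = -108 - √(-10 + (-6 - 7)) = -108 - √(-10 - 13) = -108 - √(-23) = -108 - I*√23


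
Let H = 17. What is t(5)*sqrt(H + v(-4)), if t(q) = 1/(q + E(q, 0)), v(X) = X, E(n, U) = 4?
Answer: sqrt(13)/9 ≈ 0.40062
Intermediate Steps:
t(q) = 1/(4 + q) (t(q) = 1/(q + 4) = 1/(4 + q))
t(5)*sqrt(H + v(-4)) = sqrt(17 - 4)/(4 + 5) = sqrt(13)/9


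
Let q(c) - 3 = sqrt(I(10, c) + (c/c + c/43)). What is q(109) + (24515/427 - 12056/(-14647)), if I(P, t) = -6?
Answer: 382981924/6254269 + I*sqrt(4558)/43 ≈ 61.235 + 1.5701*I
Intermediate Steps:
q(c) = 3 + sqrt(-5 + c/43) (q(c) = 3 + sqrt(-6 + (c/c + c/43)) = 3 + sqrt(-6 + (1 + c*(1/43))) = 3 + sqrt(-6 + (1 + c/43)) = 3 + sqrt(-5 + c/43))
q(109) + (24515/427 - 12056/(-14647)) = (3 + sqrt(-9245 + 43*109)/43) + (24515/427 - 12056/(-14647)) = (3 + sqrt(-9245 + 4687)/43) + (24515*(1/427) - 12056*(-1/14647)) = (3 + sqrt(-4558)/43) + (24515/427 + 12056/14647) = (3 + (I*sqrt(4558))/43) + 364219117/6254269 = (3 + I*sqrt(4558)/43) + 364219117/6254269 = 382981924/6254269 + I*sqrt(4558)/43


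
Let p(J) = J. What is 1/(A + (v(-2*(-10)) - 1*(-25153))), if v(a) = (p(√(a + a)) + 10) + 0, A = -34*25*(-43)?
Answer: 61713/3808494329 - 2*√10/3808494329 ≈ 1.6202e-5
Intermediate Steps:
A = 36550 (A = -850*(-43) = 36550)
v(a) = 10 + √2*√a (v(a) = (√(a + a) + 10) + 0 = (√(2*a) + 10) + 0 = (√2*√a + 10) + 0 = (10 + √2*√a) + 0 = 10 + √2*√a)
1/(A + (v(-2*(-10)) - 1*(-25153))) = 1/(36550 + ((10 + √2*√(-2*(-10))) - 1*(-25153))) = 1/(36550 + ((10 + √2*√20) + 25153)) = 1/(36550 + ((10 + √2*(2*√5)) + 25153)) = 1/(36550 + ((10 + 2*√10) + 25153)) = 1/(36550 + (25163 + 2*√10)) = 1/(61713 + 2*√10)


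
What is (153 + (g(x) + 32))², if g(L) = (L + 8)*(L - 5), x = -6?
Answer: 26569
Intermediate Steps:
g(L) = (-5 + L)*(8 + L) (g(L) = (8 + L)*(-5 + L) = (-5 + L)*(8 + L))
(153 + (g(x) + 32))² = (153 + ((-40 + (-6)² + 3*(-6)) + 32))² = (153 + ((-40 + 36 - 18) + 32))² = (153 + (-22 + 32))² = (153 + 10)² = 163² = 26569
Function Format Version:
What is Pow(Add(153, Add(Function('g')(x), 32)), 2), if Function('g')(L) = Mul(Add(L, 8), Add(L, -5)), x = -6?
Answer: 26569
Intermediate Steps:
Function('g')(L) = Mul(Add(-5, L), Add(8, L)) (Function('g')(L) = Mul(Add(8, L), Add(-5, L)) = Mul(Add(-5, L), Add(8, L)))
Pow(Add(153, Add(Function('g')(x), 32)), 2) = Pow(Add(153, Add(Add(-40, Pow(-6, 2), Mul(3, -6)), 32)), 2) = Pow(Add(153, Add(Add(-40, 36, -18), 32)), 2) = Pow(Add(153, Add(-22, 32)), 2) = Pow(Add(153, 10), 2) = Pow(163, 2) = 26569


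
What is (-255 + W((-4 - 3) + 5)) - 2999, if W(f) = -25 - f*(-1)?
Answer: -3281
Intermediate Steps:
W(f) = -25 + f (W(f) = -25 - (-1)*f = -25 + f)
(-255 + W((-4 - 3) + 5)) - 2999 = (-255 + (-25 + ((-4 - 3) + 5))) - 2999 = (-255 + (-25 + (-7 + 5))) - 2999 = (-255 + (-25 - 2)) - 2999 = (-255 - 27) - 2999 = -282 - 2999 = -3281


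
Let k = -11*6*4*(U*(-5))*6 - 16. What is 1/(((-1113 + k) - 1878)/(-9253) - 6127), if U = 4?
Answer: -9253/56721804 ≈ -0.00016313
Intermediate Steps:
k = 31664 (k = -11*6*4*(4*(-5))*6 - 16 = -264*(-20*6) - 16 = -264*(-120) - 16 = -11*(-2880) - 16 = 31680 - 16 = 31664)
1/(((-1113 + k) - 1878)/(-9253) - 6127) = 1/(((-1113 + 31664) - 1878)/(-9253) - 6127) = 1/((30551 - 1878)*(-1/9253) - 6127) = 1/(28673*(-1/9253) - 6127) = 1/(-28673/9253 - 6127) = 1/(-56721804/9253) = -9253/56721804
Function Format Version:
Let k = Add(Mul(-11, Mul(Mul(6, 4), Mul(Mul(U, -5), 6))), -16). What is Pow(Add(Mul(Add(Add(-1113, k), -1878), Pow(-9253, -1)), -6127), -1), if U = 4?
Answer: Rational(-9253, 56721804) ≈ -0.00016313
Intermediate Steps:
k = 31664 (k = Add(Mul(-11, Mul(Mul(6, 4), Mul(Mul(4, -5), 6))), -16) = Add(Mul(-11, Mul(24, Mul(-20, 6))), -16) = Add(Mul(-11, Mul(24, -120)), -16) = Add(Mul(-11, -2880), -16) = Add(31680, -16) = 31664)
Pow(Add(Mul(Add(Add(-1113, k), -1878), Pow(-9253, -1)), -6127), -1) = Pow(Add(Mul(Add(Add(-1113, 31664), -1878), Pow(-9253, -1)), -6127), -1) = Pow(Add(Mul(Add(30551, -1878), Rational(-1, 9253)), -6127), -1) = Pow(Add(Mul(28673, Rational(-1, 9253)), -6127), -1) = Pow(Add(Rational(-28673, 9253), -6127), -1) = Pow(Rational(-56721804, 9253), -1) = Rational(-9253, 56721804)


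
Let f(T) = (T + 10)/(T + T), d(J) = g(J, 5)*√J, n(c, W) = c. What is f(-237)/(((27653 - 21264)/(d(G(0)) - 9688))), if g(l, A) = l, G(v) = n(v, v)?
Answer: -1099588/1514193 ≈ -0.72619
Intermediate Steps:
G(v) = v
d(J) = J^(3/2) (d(J) = J*√J = J^(3/2))
f(T) = (10 + T)/(2*T) (f(T) = (10 + T)/((2*T)) = (10 + T)*(1/(2*T)) = (10 + T)/(2*T))
f(-237)/(((27653 - 21264)/(d(G(0)) - 9688))) = ((½)*(10 - 237)/(-237))/(((27653 - 21264)/(0^(3/2) - 9688))) = ((½)*(-1/237)*(-227))/((6389/(0 - 9688))) = 227/(474*((6389/(-9688)))) = 227/(474*((6389*(-1/9688)))) = 227/(474*(-6389/9688)) = (227/474)*(-9688/6389) = -1099588/1514193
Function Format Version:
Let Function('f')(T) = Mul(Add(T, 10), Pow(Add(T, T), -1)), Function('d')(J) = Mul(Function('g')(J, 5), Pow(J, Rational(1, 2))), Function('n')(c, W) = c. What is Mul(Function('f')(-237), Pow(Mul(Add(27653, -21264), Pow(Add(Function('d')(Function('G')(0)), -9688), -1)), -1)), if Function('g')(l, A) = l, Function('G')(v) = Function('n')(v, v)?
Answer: Rational(-1099588, 1514193) ≈ -0.72619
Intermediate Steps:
Function('G')(v) = v
Function('d')(J) = Pow(J, Rational(3, 2)) (Function('d')(J) = Mul(J, Pow(J, Rational(1, 2))) = Pow(J, Rational(3, 2)))
Function('f')(T) = Mul(Rational(1, 2), Pow(T, -1), Add(10, T)) (Function('f')(T) = Mul(Add(10, T), Pow(Mul(2, T), -1)) = Mul(Add(10, T), Mul(Rational(1, 2), Pow(T, -1))) = Mul(Rational(1, 2), Pow(T, -1), Add(10, T)))
Mul(Function('f')(-237), Pow(Mul(Add(27653, -21264), Pow(Add(Function('d')(Function('G')(0)), -9688), -1)), -1)) = Mul(Mul(Rational(1, 2), Pow(-237, -1), Add(10, -237)), Pow(Mul(Add(27653, -21264), Pow(Add(Pow(0, Rational(3, 2)), -9688), -1)), -1)) = Mul(Mul(Rational(1, 2), Rational(-1, 237), -227), Pow(Mul(6389, Pow(Add(0, -9688), -1)), -1)) = Mul(Rational(227, 474), Pow(Mul(6389, Pow(-9688, -1)), -1)) = Mul(Rational(227, 474), Pow(Mul(6389, Rational(-1, 9688)), -1)) = Mul(Rational(227, 474), Pow(Rational(-6389, 9688), -1)) = Mul(Rational(227, 474), Rational(-9688, 6389)) = Rational(-1099588, 1514193)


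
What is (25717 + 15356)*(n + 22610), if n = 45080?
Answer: 2780231370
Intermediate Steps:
(25717 + 15356)*(n + 22610) = (25717 + 15356)*(45080 + 22610) = 41073*67690 = 2780231370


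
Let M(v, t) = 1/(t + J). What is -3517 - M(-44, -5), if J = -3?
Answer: -28135/8 ≈ -3516.9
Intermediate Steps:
M(v, t) = 1/(-3 + t) (M(v, t) = 1/(t - 3) = 1/(-3 + t))
-3517 - M(-44, -5) = -3517 - 1/(-3 - 5) = -3517 - 1/(-8) = -3517 - 1*(-⅛) = -3517 + ⅛ = -28135/8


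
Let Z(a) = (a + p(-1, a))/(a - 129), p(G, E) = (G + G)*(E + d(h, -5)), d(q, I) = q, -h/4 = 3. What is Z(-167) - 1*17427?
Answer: -5158583/296 ≈ -17428.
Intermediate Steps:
h = -12 (h = -4*3 = -12)
p(G, E) = 2*G*(-12 + E) (p(G, E) = (G + G)*(E - 12) = (2*G)*(-12 + E) = 2*G*(-12 + E))
Z(a) = (24 - a)/(-129 + a) (Z(a) = (a + 2*(-1)*(-12 + a))/(a - 129) = (a + (24 - 2*a))/(-129 + a) = (24 - a)/(-129 + a))
Z(-167) - 1*17427 = (24 - 1*(-167))/(-129 - 167) - 1*17427 = (24 + 167)/(-296) - 17427 = -1/296*191 - 17427 = -191/296 - 17427 = -5158583/296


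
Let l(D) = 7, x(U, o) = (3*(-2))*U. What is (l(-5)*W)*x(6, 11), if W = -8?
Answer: 2016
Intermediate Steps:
x(U, o) = -6*U
(l(-5)*W)*x(6, 11) = (7*(-8))*(-6*6) = -56*(-36) = 2016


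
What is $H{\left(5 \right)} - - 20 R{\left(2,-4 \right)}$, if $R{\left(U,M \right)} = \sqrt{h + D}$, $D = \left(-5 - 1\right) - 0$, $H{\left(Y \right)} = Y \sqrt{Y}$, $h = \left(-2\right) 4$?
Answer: $5 \sqrt{5} + 20 i \sqrt{14} \approx 11.18 + 74.833 i$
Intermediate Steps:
$h = -8$
$H{\left(Y \right)} = Y^{\frac{3}{2}}$
$D = -6$ ($D = \left(-5 - 1\right) + 0 = -6 + 0 = -6$)
$R{\left(U,M \right)} = i \sqrt{14}$ ($R{\left(U,M \right)} = \sqrt{-8 - 6} = \sqrt{-14} = i \sqrt{14}$)
$H{\left(5 \right)} - - 20 R{\left(2,-4 \right)} = 5^{\frac{3}{2}} - - 20 i \sqrt{14} = 5 \sqrt{5} - - 20 i \sqrt{14} = 5 \sqrt{5} + 20 i \sqrt{14}$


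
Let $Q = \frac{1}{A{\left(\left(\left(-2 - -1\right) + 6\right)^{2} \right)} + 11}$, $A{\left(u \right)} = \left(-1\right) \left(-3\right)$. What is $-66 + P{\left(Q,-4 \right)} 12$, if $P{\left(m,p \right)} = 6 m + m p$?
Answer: $- \frac{450}{7} \approx -64.286$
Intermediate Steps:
$A{\left(u \right)} = 3$
$Q = \frac{1}{14}$ ($Q = \frac{1}{3 + 11} = \frac{1}{14} \approx 0.071429$)
$-66 + P{\left(Q,-4 \right)} 12 = -66 + \frac{6 - 4}{14} \cdot 12 = -66 + \frac{1}{14} \cdot 2 \cdot 12 = -66 + \frac{1}{7} \cdot 12 = -66 + \frac{12}{7} = - \frac{450}{7}$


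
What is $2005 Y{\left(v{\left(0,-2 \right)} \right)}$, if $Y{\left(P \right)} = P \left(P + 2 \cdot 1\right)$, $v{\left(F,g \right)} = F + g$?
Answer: $0$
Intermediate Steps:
$Y{\left(P \right)} = P \left(2 + P\right)$ ($Y{\left(P \right)} = P \left(P + 2\right) = P \left(2 + P\right)$)
$2005 Y{\left(v{\left(0,-2 \right)} \right)} = 2005 \left(0 - 2\right) \left(2 + \left(0 - 2\right)\right) = 2005 \left(- 2 \left(2 - 2\right)\right) = 2005 \left(\left(-2\right) 0\right) = 2005 \cdot 0 = 0$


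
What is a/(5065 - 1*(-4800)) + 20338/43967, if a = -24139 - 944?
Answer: -902189891/433734455 ≈ -2.0801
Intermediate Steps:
a = -25083
a/(5065 - 1*(-4800)) + 20338/43967 = -25083/(5065 - 1*(-4800)) + 20338/43967 = -25083/(5065 + 4800) + 20338*(1/43967) = -25083/9865 + 20338/43967 = -902189891/433734455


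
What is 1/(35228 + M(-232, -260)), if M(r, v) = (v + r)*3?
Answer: 1/33752 ≈ 2.9628e-5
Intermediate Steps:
M(r, v) = 3*r + 3*v (M(r, v) = (r + v)*3 = 3*r + 3*v)
1/(35228 + M(-232, -260)) = 1/(35228 + (3*(-232) + 3*(-260))) = 1/(35228 + (-696 - 780)) = 1/(35228 - 1476) = 1/33752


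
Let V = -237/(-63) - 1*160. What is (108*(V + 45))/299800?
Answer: -10512/262325 ≈ -0.040072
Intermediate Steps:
V = -3281/21 (V = -237*(-1/63) - 160 = 79/21 - 160 = -3281/21 ≈ -156.24)
(108*(V + 45))/299800 = (108*(-3281/21 + 45))/299800 = (108*(-2336/21))*(1/299800) = -84096/7*1/299800 = -10512/262325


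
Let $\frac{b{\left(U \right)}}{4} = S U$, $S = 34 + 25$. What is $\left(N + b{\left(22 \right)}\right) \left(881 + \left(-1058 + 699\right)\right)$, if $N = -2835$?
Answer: $1230354$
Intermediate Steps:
$S = 59$
$b{\left(U \right)} = 236 U$ ($b{\left(U \right)} = 4 \cdot 59 U = 236 U$)
$\left(N + b{\left(22 \right)}\right) \left(881 + \left(-1058 + 699\right)\right) = \left(-2835 + 236 \cdot 22\right) \left(881 + \left(-1058 + 699\right)\right) = \left(-2835 + 5192\right) \left(881 - 359\right) = 2357 \cdot 522 = 1230354$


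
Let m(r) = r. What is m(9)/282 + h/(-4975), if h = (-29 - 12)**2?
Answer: -143089/467650 ≈ -0.30597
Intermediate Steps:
h = 1681 (h = (-41)**2 = 1681)
m(9)/282 + h/(-4975) = 9/282 + 1681/(-4975) = 9*(1/282) + 1681*(-1/4975) = 3/94 - 1681/4975 = -143089/467650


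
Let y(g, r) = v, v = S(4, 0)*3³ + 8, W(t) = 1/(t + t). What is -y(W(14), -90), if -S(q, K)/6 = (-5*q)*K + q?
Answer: 640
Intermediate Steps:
W(t) = 1/(2*t)
S(q, K) = -6*q + 30*K*q (S(q, K) = -6*((-5*q)*K + q) = -6*(-5*K*q + q) = -6*(q - 5*K*q) = -6*q + 30*K*q)
v = -640 (v = (6*4*(-1 + 5*0))*3³ + 8 = (6*4*(-1 + 0))*27 + 8 = (6*4*(-1))*27 + 8 = -24*27 + 8 = -648 + 8 = -640)
y(g, r) = -640
-y(W(14), -90) = -1*(-640) = 640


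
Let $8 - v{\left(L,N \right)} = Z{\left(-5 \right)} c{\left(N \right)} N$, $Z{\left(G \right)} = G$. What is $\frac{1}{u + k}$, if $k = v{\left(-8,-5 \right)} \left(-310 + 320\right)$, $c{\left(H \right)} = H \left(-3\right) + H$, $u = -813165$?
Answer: $- \frac{1}{815585} \approx -1.2261 \cdot 10^{-6}$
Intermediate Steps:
$c{\left(H \right)} = - 2 H$ ($c{\left(H \right)} = - 3 H + H = - 2 H$)
$v{\left(L,N \right)} = 8 - 10 N^{2}$ ($v{\left(L,N \right)} = 8 - - 5 \left(- 2 N\right) N = 8 - 10 N N = 8 - 10 N^{2}$)
$k = -2420$ ($k = \left(8 - 10 \left(-5\right)^{2}\right) \left(-310 + 320\right) = \left(8 - 250\right) 10 = \left(-242\right) 10 = -2420$)
$\frac{1}{u + k} = \frac{1}{-813165 - 2420} = \frac{1}{-815585} = - \frac{1}{815585}$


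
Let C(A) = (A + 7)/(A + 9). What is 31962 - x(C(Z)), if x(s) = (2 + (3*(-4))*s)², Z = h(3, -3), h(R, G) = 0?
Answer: 287174/9 ≈ 31908.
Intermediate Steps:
Z = 0
C(A) = (7 + A)/(9 + A)
x(s) = (2 - 12*s)²
31962 - x(C(Z)) = 31962 - 4*(-1 + 6*((7 + 0)/(9 + 0)))² = 31962 - 4*(-1 + 6*(7/9))² = 31962 - 4*(-1 + 14/3)² = 31962 - 4*(11/3)² = 31962 - 4*121/9 = 31962 - 1*484/9 = 31962 - 484/9 = 287174/9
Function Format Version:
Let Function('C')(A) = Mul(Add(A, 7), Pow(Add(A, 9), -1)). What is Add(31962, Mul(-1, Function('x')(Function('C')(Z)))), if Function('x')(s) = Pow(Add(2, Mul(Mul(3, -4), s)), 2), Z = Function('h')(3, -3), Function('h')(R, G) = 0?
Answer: Rational(287174, 9) ≈ 31908.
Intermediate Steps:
Z = 0
Function('C')(A) = Mul(Pow(Add(9, A), -1), Add(7, A)) (Function('C')(A) = Mul(Add(7, A), Pow(Add(9, A), -1)) = Mul(Pow(Add(9, A), -1), Add(7, A)))
Function('x')(s) = Pow(Add(2, Mul(-12, s)), 2)
Add(31962, Mul(-1, Function('x')(Function('C')(Z)))) = Add(31962, Mul(-1, Mul(4, Pow(Add(-1, Mul(6, Mul(Pow(Add(9, 0), -1), Add(7, 0)))), 2)))) = Add(31962, Mul(-1, Mul(4, Pow(Add(-1, Mul(6, Mul(Pow(9, -1), 7))), 2)))) = Add(31962, Mul(-1, Mul(4, Pow(Add(-1, Mul(6, Mul(Rational(1, 9), 7))), 2)))) = Add(31962, Mul(-1, Mul(4, Pow(Add(-1, Mul(6, Rational(7, 9))), 2)))) = Add(31962, Mul(-1, Mul(4, Pow(Add(-1, Rational(14, 3)), 2)))) = Add(31962, Mul(-1, Mul(4, Pow(Rational(11, 3), 2)))) = Add(31962, Mul(-1, Mul(4, Rational(121, 9)))) = Add(31962, Mul(-1, Rational(484, 9))) = Add(31962, Rational(-484, 9)) = Rational(287174, 9)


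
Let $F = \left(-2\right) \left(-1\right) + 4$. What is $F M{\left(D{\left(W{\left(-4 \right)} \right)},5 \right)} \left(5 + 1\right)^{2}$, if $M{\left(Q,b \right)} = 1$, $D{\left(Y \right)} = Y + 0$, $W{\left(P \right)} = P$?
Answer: $216$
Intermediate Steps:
$D{\left(Y \right)} = Y$
$F = 6$ ($F = 2 + 4 = 6$)
$F M{\left(D{\left(W{\left(-4 \right)} \right)},5 \right)} \left(5 + 1\right)^{2} = 6 \cdot 1 \left(5 + 1\right)^{2} = 6 \cdot 6^{2} = 6 \cdot 36 = 216$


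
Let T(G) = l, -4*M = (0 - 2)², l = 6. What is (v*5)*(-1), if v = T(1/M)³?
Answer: -1080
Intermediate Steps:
M = -1 (M = -(0 - 2)²/4 = -¼*(-2)² = -¼*4 = -1)
T(G) = 6
v = 216 (v = 6³ = 216)
(v*5)*(-1) = (216*5)*(-1) = 1080*(-1) = -1080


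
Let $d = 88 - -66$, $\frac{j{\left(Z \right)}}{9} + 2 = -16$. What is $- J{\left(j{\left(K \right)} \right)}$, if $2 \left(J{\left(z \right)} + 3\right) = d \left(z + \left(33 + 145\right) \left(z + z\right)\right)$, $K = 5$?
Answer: $4453221$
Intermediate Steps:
$j{\left(Z \right)} = -162$ ($j{\left(Z \right)} = -18 + 9 \left(-16\right) = -18 - 144 = -162$)
$d = 154$ ($d = 88 + 66 = 154$)
$J{\left(z \right)} = -3 + 27489 z$ ($J{\left(z \right)} = -3 + \frac{154 \left(z + \left(33 + 145\right) \left(z + z\right)\right)}{2} = -3 + \frac{154 \left(z + 178 \cdot 2 z\right)}{2} = -3 + \frac{154 \left(z + 356 z\right)}{2} = -3 + \frac{154 \cdot 357 z}{2} = -3 + \frac{54978 z}{2} = -3 + 27489 z$)
$- J{\left(j{\left(K \right)} \right)} = - (-3 + 27489 \left(-162\right)) = - (-3 - 4453218) = \left(-1\right) \left(-4453221\right) = 4453221$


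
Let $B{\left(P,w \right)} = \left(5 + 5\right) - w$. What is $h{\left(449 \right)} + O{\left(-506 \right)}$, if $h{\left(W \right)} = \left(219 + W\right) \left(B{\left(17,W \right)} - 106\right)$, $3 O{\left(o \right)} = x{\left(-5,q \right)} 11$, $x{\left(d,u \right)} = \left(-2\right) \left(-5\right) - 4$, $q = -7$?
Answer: $-364038$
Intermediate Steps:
$B{\left(P,w \right)} = 10 - w$
$x{\left(d,u \right)} = 6$ ($x{\left(d,u \right)} = 10 - 4 = 6$)
$O{\left(o \right)} = 22$ ($O{\left(o \right)} = \frac{6 \cdot 11}{3} = \frac{1}{3} \cdot 66 = 22$)
$h{\left(W \right)} = \left(-96 - W\right) \left(219 + W\right)$ ($h{\left(W \right)} = \left(219 + W\right) \left(\left(10 - W\right) - 106\right) = \left(219 + W\right) \left(-96 - W\right) = \left(-96 - W\right) \left(219 + W\right)$)
$h{\left(449 \right)} + O{\left(-506 \right)} = \left(-21024 - 449^{2} - 141435\right) + 22 = \left(-21024 - 201601 - 141435\right) + 22 = -364060 + 22 = -364038$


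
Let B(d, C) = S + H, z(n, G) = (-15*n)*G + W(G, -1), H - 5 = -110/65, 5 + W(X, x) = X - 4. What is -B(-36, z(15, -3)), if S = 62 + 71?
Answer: -1772/13 ≈ -136.31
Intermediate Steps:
W(X, x) = -9 + X (W(X, x) = -5 + (X - 4) = -5 + (-4 + X) = -9 + X)
H = 43/13 (H = 5 - 110/65 = 5 - 110*1/65 = 5 - 22/13 = 43/13 ≈ 3.3077)
z(n, G) = -9 + G - 15*G*n (z(n, G) = (-15*n)*G + (-9 + G) = -15*G*n + (-9 + G) = -9 + G - 15*G*n)
S = 133
B(d, C) = 1772/13 (B(d, C) = 133 + 43/13 = 1772/13)
-B(-36, z(15, -3)) = -1*1772/13 = -1772/13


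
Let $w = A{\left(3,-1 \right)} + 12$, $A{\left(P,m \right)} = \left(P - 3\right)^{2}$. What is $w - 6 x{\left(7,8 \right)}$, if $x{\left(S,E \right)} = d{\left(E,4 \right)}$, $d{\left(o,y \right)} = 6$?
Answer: $-24$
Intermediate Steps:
$A{\left(P,m \right)} = \left(-3 + P\right)^{2}$
$x{\left(S,E \right)} = 6$
$w = 12$ ($w = \left(-3 + 3\right)^{2} + 12 = 0^{2} + 12 = 0 + 12 = 12$)
$w - 6 x{\left(7,8 \right)} = 12 - 36 = -24$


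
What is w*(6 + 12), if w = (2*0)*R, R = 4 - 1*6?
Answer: 0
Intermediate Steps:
R = -2 (R = 4 - 6 = -2)
w = 0 (w = (2*0)*(-2) = 0*(-2) = 0)
w*(6 + 12) = 0*(6 + 12) = 0*18 = 0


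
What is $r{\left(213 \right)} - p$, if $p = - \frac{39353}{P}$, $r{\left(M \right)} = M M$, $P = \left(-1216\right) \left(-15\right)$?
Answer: $\frac{827569913}{18240} \approx 45371.0$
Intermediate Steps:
$P = 18240$
$r{\left(M \right)} = M^{2}$
$p = - \frac{39353}{18240} \approx -2.1575$
$r{\left(213 \right)} - p = 213^{2} - - \frac{39353}{18240} = 45369 + \frac{39353}{18240} = \frac{827569913}{18240}$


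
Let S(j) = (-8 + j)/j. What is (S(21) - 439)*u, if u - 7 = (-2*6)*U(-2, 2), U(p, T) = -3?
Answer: -395858/21 ≈ -18850.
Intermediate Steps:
S(j) = (-8 + j)/j
u = 43 (u = 7 - 2*6*(-3) = 7 - 12*(-3) = 7 + 36 = 43)
(S(21) - 439)*u = ((-8 + 21)/21 - 439)*43 = ((1/21)*13 - 439)*43 = (13/21 - 439)*43 = -9206/21*43 = -395858/21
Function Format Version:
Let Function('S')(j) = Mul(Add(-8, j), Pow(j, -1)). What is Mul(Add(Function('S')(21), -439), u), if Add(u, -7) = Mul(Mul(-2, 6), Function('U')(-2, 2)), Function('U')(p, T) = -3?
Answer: Rational(-395858, 21) ≈ -18850.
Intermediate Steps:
Function('S')(j) = Mul(Pow(j, -1), Add(-8, j))
u = 43 (u = Add(7, Mul(Mul(-2, 6), -3)) = Add(7, Mul(-12, -3)) = Add(7, 36) = 43)
Mul(Add(Function('S')(21), -439), u) = Mul(Add(Mul(Pow(21, -1), Add(-8, 21)), -439), 43) = Mul(Add(Mul(Rational(1, 21), 13), -439), 43) = Mul(Add(Rational(13, 21), -439), 43) = Mul(Rational(-9206, 21), 43) = Rational(-395858, 21)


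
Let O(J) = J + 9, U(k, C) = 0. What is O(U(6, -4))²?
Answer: 81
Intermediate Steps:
O(J) = 9 + J
O(U(6, -4))² = (9 + 0)² = 9² = 81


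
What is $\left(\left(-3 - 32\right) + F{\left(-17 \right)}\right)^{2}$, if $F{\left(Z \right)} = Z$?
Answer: $2704$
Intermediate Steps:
$\left(\left(-3 - 32\right) + F{\left(-17 \right)}\right)^{2} = \left(\left(-3 - 32\right) - 17\right)^{2} = \left(-35 - 17\right)^{2} = \left(-52\right)^{2} = 2704$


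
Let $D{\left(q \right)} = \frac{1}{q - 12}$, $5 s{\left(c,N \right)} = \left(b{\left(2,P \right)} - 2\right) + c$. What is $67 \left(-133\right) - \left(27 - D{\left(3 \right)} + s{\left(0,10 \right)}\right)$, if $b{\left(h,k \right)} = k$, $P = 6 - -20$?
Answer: $- \frac{402431}{45} \approx -8942.9$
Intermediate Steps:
$P = 26$ ($P = 6 + 20 = 26$)
$s{\left(c,N \right)} = \frac{24}{5} + \frac{c}{5}$ ($s{\left(c,N \right)} = \frac{\left(26 - 2\right) + c}{5} = \frac{24 + c}{5} = \frac{24}{5} + \frac{c}{5}$)
$D{\left(q \right)} = \frac{1}{-12 + q}$
$67 \left(-133\right) - \left(27 - D{\left(3 \right)} + s{\left(0,10 \right)}\right) = 67 \left(-133\right) - \left(\frac{159}{5} + 0 - \frac{1}{-12 + 3}\right) = -8911 + \left(\frac{1}{-9} - \left(\left(\frac{24}{5} + 0\right) + 27\right)\right) = -8911 - \frac{1436}{45} = - \frac{402431}{45}$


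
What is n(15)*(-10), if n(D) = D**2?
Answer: -2250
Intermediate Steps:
n(15)*(-10) = 15**2*(-10) = 225*(-10) = -2250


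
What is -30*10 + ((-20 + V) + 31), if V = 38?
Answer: -251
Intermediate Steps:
-30*10 + ((-20 + V) + 31) = -30*10 + ((-20 + 38) + 31) = -300 + (18 + 31) = -300 + 49 = -251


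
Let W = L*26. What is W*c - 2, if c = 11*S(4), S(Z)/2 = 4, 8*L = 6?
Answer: 1714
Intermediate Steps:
L = 3/4 (L = (1/8)*6 = 3/4 ≈ 0.75000)
S(Z) = 8 (S(Z) = 2*4 = 8)
c = 88 (c = 11*8 = 88)
W = 39/2 (W = (3/4)*26 = 39/2 ≈ 19.500)
W*c - 2 = (39/2)*88 - 2 = 1716 - 2 = 1714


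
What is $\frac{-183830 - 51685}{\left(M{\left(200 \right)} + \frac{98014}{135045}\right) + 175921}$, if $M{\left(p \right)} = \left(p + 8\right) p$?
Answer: $- \frac{31805123175}{29375221459} \approx -1.0827$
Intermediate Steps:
$M{\left(p \right)} = p \left(8 + p\right)$ ($M{\left(p \right)} = \left(8 + p\right) p = p \left(8 + p\right)$)
$\frac{-183830 - 51685}{\left(M{\left(200 \right)} + \frac{98014}{135045}\right) + 175921} = \frac{-183830 - 51685}{\left(200 \left(8 + 200\right) + \frac{98014}{135045}\right) + 175921} = - \frac{235515}{\left(200 \cdot 208 + 98014 \cdot \frac{1}{135045}\right) + 175921} = - \frac{235515}{\left(41600 + \frac{98014}{135045}\right) + 175921} = - \frac{235515}{\frac{5617970014}{135045} + 175921} = - \frac{235515}{\frac{29375221459}{135045}} = \left(-235515\right) \frac{135045}{29375221459} = - \frac{31805123175}{29375221459}$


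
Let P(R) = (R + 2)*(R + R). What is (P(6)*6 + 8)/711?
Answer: 584/711 ≈ 0.82138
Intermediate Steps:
P(R) = 2*R*(2 + R) (P(R) = (2 + R)*(2*R) = 2*R*(2 + R))
(P(6)*6 + 8)/711 = ((2*6*(2 + 6))*6 + 8)/711 = ((2*6*8)*6 + 8)*(1/711) = (96*6 + 8)*(1/711) = (576 + 8)*(1/711) = 584*(1/711) = 584/711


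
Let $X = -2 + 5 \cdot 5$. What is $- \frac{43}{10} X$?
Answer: $- \frac{989}{10} \approx -98.9$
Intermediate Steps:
$X = 23$ ($X = -2 + 25 = 23$)
$- \frac{43}{10} X = - \frac{43}{10} \cdot 23 = \left(-43\right) \frac{1}{10} \cdot 23 = \left(- \frac{43}{10}\right) 23 = - \frac{989}{10}$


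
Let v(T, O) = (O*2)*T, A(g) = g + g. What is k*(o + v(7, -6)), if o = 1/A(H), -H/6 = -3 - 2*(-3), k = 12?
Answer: -3025/3 ≈ -1008.3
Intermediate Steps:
H = -18 (H = -6*(-3 - 2*(-3)) = -6*(-3 + 6) = -6*3 = -18)
A(g) = 2*g
v(T, O) = 2*O*T (v(T, O) = (2*O)*T = 2*O*T)
o = -1/36 (o = 1/(2*(-18)) = 1/(-36) = -1/36 ≈ -0.027778)
k*(o + v(7, -6)) = 12*(-1/36 + 2*(-6)*7) = 12*(-1/36 - 84) = 12*(-3025/36) = -3025/3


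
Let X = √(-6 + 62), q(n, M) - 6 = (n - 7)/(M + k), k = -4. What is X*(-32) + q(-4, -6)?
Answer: 71/10 - 64*√14 ≈ -232.37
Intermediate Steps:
q(n, M) = 6 + (-7 + n)/(-4 + M) (q(n, M) = 6 + (n - 7)/(M - 4) = 6 + (-7 + n)/(-4 + M))
X = 2*√14 (X = √56 = 2*√14 ≈ 7.4833)
X*(-32) + q(-4, -6) = (2*√14)*(-32) + (-31 - 4 + 6*(-6))/(-4 - 6) = -64*√14 + (-31 - 4 - 36)/(-10) = -64*√14 - ⅒*(-71) = -64*√14 + 71/10 = 71/10 - 64*√14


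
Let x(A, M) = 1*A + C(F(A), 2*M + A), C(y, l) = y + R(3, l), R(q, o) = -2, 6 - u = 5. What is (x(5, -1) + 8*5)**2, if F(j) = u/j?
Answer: 46656/25 ≈ 1866.2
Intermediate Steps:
u = 1 (u = 6 - 1*5 = 6 - 5 = 1)
F(j) = 1/j
C(y, l) = -2 + y (C(y, l) = y - 2 = -2 + y)
x(A, M) = -2 + A + 1/A (x(A, M) = 1*A + (-2 + 1/A) = A + (-2 + 1/A) = -2 + A + 1/A)
(x(5, -1) + 8*5)**2 = ((-2 + 5 + 1/5) + 8*5)**2 = ((-2 + 5 + 1/5) + 40)**2 = (16/5 + 40)**2 = (216/5)**2 = 46656/25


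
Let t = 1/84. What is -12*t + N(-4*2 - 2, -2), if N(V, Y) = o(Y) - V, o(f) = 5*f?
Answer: -⅐ ≈ -0.14286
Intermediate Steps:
N(V, Y) = -V + 5*Y (N(V, Y) = 5*Y - V = -V + 5*Y)
t = 1/84 ≈ 0.011905
-12*t + N(-4*2 - 2, -2) = -12*1/84 + (-(-4*2 - 2) + 5*(-2)) = -⅐ + (-(-8 - 2) - 10) = -⅐ + (-1*(-10) - 10) = -⅐ + (10 - 10) = -⅐ + 0 = -⅐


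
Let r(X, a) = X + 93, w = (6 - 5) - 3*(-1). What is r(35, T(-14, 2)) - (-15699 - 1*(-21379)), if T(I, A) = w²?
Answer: -5552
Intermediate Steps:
w = 4 (w = 1 + 3 = 4)
T(I, A) = 16 (T(I, A) = 4² = 16)
r(X, a) = 93 + X
r(35, T(-14, 2)) - (-15699 - 1*(-21379)) = (93 + 35) - (-15699 - 1*(-21379)) = 128 - (-15699 + 21379) = 128 - 1*5680 = 128 - 5680 = -5552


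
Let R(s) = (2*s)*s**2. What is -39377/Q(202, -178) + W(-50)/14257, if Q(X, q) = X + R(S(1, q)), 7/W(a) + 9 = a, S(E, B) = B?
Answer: 33043520337/9487731508226 ≈ 0.0034828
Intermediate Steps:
W(a) = 7/(-9 + a)
R(s) = 2*s**3
Q(X, q) = X + 2*q**3
-39377/Q(202, -178) + W(-50)/14257 = -39377/(202 + 2*(-178)**3) + (7/(-9 - 50))/14257 = -39377/(202 + 2*(-5639752)) + (7/(-59))*(1/14257) = -39377/(202 - 11279504) + (7*(-1/59))*(1/14257) = -39377/(-11279302) - 7/59*1/14257 = -39377*(-1/11279302) - 7/841163 = 39377/11279302 - 7/841163 = 33043520337/9487731508226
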